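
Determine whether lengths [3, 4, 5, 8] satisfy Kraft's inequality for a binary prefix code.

Kraft inequality: Σ 2^(-l_i) ≤ 1 for prefix-free code
Calculating: 2^(-3) + 2^(-4) + 2^(-5) + 2^(-8)
= 0.125 + 0.0625 + 0.03125 + 0.00390625
= 0.2227
Since 0.2227 ≤ 1, prefix-free code exists


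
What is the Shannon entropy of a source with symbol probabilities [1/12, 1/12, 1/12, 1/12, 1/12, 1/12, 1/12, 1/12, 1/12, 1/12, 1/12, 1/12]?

H(X) = -Σ p(x) log₂ p(x)
  -1/12 × log₂(1/12) = 0.2987
  -1/12 × log₂(1/12) = 0.2987
  -1/12 × log₂(1/12) = 0.2987
  -1/12 × log₂(1/12) = 0.2987
  -1/12 × log₂(1/12) = 0.2987
  -1/12 × log₂(1/12) = 0.2987
  -1/12 × log₂(1/12) = 0.2987
  -1/12 × log₂(1/12) = 0.2987
  -1/12 × log₂(1/12) = 0.2987
  -1/12 × log₂(1/12) = 0.2987
  -1/12 × log₂(1/12) = 0.2987
  -1/12 × log₂(1/12) = 0.2987
H(X) = 3.5850 bits


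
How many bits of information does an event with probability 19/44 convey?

Information content I(x) = -log₂(p(x))
I = -log₂(19/44) = -log₂(0.4318)
I = 1.2115 bits


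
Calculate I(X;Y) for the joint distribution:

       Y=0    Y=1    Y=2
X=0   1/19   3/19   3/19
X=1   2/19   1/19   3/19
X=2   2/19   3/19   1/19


H(X) = 1.5810, H(Y) = 1.5683, H(X,Y) = 3.0364
I(X;Y) = H(X) + H(Y) - H(X,Y) = 0.1130 bits


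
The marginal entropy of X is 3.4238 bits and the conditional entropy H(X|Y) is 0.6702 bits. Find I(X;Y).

I(X;Y) = H(X) - H(X|Y)
I(X;Y) = 3.4238 - 0.6702 = 2.7536 bits


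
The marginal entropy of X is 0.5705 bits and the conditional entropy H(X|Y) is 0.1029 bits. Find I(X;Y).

I(X;Y) = H(X) - H(X|Y)
I(X;Y) = 0.5705 - 0.1029 = 0.4676 bits


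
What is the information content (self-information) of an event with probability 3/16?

Information content I(x) = -log₂(p(x))
I = -log₂(3/16) = -log₂(0.1875)
I = 2.4150 bits


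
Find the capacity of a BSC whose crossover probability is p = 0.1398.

For BSC with error probability p:
C = 1 - H(p) where H(p) is binary entropy
H(0.1398) = -0.1398 × log₂(0.1398) - 0.8602 × log₂(0.8602)
H(p) = 0.5837
C = 1 - 0.5837 = 0.4163 bits/use


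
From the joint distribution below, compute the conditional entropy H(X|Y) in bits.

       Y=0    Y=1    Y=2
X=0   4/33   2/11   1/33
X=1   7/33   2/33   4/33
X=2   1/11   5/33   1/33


H(X|Y) = Σ_y p(y) H(X|Y=y)
  p(Y=0) = 14/33, H(X|Y=0) = 1.4926
  p(Y=1) = 13/33, H(X|Y=1) = 1.4605
  p(Y=2) = 2/11, H(X|Y=2) = 1.2516
H(X|Y) = 0.4242×1.4926 + 0.3939×1.4605 + 0.1818×1.2516 = 1.4361 bits


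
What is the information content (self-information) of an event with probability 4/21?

Information content I(x) = -log₂(p(x))
I = -log₂(4/21) = -log₂(0.1905)
I = 2.3923 bits


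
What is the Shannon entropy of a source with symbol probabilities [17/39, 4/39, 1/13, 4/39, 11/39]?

H(X) = -Σ p(x) log₂ p(x)
  -17/39 × log₂(17/39) = 0.5222
  -4/39 × log₂(4/39) = 0.3370
  -1/13 × log₂(1/13) = 0.2846
  -4/39 × log₂(4/39) = 0.3370
  -11/39 × log₂(11/39) = 0.5150
H(X) = 1.9958 bits


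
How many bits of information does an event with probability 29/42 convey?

Information content I(x) = -log₂(p(x))
I = -log₂(29/42) = -log₂(0.6905)
I = 0.5343 bits


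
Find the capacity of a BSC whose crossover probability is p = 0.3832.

For BSC with error probability p:
C = 1 - H(p) where H(p) is binary entropy
H(0.3832) = -0.3832 × log₂(0.3832) - 0.6168 × log₂(0.6168)
H(p) = 0.9603
C = 1 - 0.9603 = 0.0397 bits/use


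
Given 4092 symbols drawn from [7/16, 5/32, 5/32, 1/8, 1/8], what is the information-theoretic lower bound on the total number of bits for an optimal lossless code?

Entropy H = 2.1087 bits/symbol
Minimum bits = H × n = 2.1087 × 4092
= 8628.72 bits


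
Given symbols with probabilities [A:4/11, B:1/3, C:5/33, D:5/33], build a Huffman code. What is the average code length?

Huffman tree construction:
Combine smallest probabilities repeatedly
Resulting codes:
  A: 0 (length 1)
  B: 11 (length 2)
  C: 100 (length 3)
  D: 101 (length 3)
Average length = Σ p(s) × length(s) = 1.9394 bits


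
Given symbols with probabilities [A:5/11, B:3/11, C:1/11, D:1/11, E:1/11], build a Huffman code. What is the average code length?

Huffman tree construction:
Combine smallest probabilities repeatedly
Resulting codes:
  A: 0 (length 1)
  B: 10 (length 2)
  C: 1110 (length 4)
  D: 1111 (length 4)
  E: 110 (length 3)
Average length = Σ p(s) × length(s) = 2.0000 bits


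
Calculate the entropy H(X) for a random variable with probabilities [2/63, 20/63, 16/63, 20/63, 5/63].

H(X) = -Σ p(x) log₂ p(x)
  -2/63 × log₂(2/63) = 0.1580
  -20/63 × log₂(20/63) = 0.5255
  -16/63 × log₂(16/63) = 0.5022
  -20/63 × log₂(20/63) = 0.5255
  -5/63 × log₂(5/63) = 0.2901
H(X) = 2.0013 bits


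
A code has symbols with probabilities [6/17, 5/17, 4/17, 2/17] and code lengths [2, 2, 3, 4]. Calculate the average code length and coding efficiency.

Average length L = Σ p_i × l_i = 2.4706 bits
Entropy H = 1.9040 bits
Efficiency η = H/L × 100% = 77.07%


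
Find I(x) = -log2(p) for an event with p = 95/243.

Information content I(x) = -log₂(p(x))
I = -log₂(95/243) = -log₂(0.3909)
I = 1.3550 bits


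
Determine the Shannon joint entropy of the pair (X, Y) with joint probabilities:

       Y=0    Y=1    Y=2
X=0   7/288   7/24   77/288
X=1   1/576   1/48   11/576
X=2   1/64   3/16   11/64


H(X,Y) = -Σ p(x,y) log₂ p(x,y)
  p(0,0)=7/288: -0.0243 × log₂(0.0243) = 0.1303
  p(0,1)=7/24: -0.2917 × log₂(0.2917) = 0.5185
  p(0,2)=77/288: -0.2674 × log₂(0.2674) = 0.5088
  p(1,0)=1/576: -0.0017 × log₂(0.0017) = 0.0159
  p(1,1)=1/48: -0.0208 × log₂(0.0208) = 0.1164
  p(1,2)=11/576: -0.0191 × log₂(0.0191) = 0.1091
  p(2,0)=1/64: -0.0156 × log₂(0.0156) = 0.0938
  p(2,1)=3/16: -0.1875 × log₂(0.1875) = 0.4528
  p(2,2)=11/64: -0.1719 × log₂(0.1719) = 0.4367
H(X,Y) = 2.3822 bits


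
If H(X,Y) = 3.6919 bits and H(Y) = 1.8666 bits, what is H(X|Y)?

Chain rule: H(X,Y) = H(X|Y) + H(Y)
H(X|Y) = H(X,Y) - H(Y) = 3.6919 - 1.8666 = 1.8253 bits


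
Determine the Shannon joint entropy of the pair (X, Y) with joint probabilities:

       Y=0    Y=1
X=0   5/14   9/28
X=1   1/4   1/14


H(X,Y) = -Σ p(x,y) log₂ p(x,y)
  p(0,0)=5/14: -0.3571 × log₂(0.3571) = 0.5305
  p(0,1)=9/28: -0.3214 × log₂(0.3214) = 0.5263
  p(1,0)=1/4: -0.2500 × log₂(0.2500) = 0.5000
  p(1,1)=1/14: -0.0714 × log₂(0.0714) = 0.2720
H(X,Y) = 1.8288 bits


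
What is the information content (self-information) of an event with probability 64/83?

Information content I(x) = -log₂(p(x))
I = -log₂(64/83) = -log₂(0.7711)
I = 0.3750 bits


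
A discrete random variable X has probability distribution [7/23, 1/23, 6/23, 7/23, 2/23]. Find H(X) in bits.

H(X) = -Σ p(x) log₂ p(x)
  -7/23 × log₂(7/23) = 0.5223
  -1/23 × log₂(1/23) = 0.1967
  -6/23 × log₂(6/23) = 0.5057
  -7/23 × log₂(7/23) = 0.5223
  -2/23 × log₂(2/23) = 0.3064
H(X) = 2.0534 bits


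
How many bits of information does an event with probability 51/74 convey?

Information content I(x) = -log₂(p(x))
I = -log₂(51/74) = -log₂(0.6892)
I = 0.5370 bits


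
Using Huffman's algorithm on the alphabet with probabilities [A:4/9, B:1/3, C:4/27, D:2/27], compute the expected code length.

Huffman tree construction:
Combine smallest probabilities repeatedly
Resulting codes:
  A: 0 (length 1)
  B: 11 (length 2)
  C: 101 (length 3)
  D: 100 (length 3)
Average length = Σ p(s) × length(s) = 1.7778 bits


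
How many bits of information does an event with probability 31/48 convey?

Information content I(x) = -log₂(p(x))
I = -log₂(31/48) = -log₂(0.6458)
I = 0.6308 bits


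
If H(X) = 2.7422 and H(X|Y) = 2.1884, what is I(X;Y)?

I(X;Y) = H(X) - H(X|Y)
I(X;Y) = 2.7422 - 2.1884 = 0.5538 bits


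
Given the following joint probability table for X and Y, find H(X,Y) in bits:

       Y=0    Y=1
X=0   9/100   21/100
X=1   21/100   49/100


H(X,Y) = -Σ p(x,y) log₂ p(x,y)
  p(0,0)=9/100: -0.0900 × log₂(0.0900) = 0.3127
  p(0,1)=21/100: -0.2100 × log₂(0.2100) = 0.4728
  p(1,0)=21/100: -0.2100 × log₂(0.2100) = 0.4728
  p(1,1)=49/100: -0.4900 × log₂(0.4900) = 0.5043
H(X,Y) = 1.7626 bits


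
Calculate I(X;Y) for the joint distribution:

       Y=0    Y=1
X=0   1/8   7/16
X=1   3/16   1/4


H(X) = 0.9887, H(Y) = 0.8960, H(X,Y) = 1.8496
I(X;Y) = H(X) + H(Y) - H(X,Y) = 0.0351 bits


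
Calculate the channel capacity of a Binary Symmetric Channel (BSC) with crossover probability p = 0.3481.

For BSC with error probability p:
C = 1 - H(p) where H(p) is binary entropy
H(0.3481) = -0.3481 × log₂(0.3481) - 0.6519 × log₂(0.6519)
H(p) = 0.9324
C = 1 - 0.9324 = 0.0676 bits/use


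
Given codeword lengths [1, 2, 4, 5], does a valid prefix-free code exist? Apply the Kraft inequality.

Kraft inequality: Σ 2^(-l_i) ≤ 1 for prefix-free code
Calculating: 2^(-1) + 2^(-2) + 2^(-4) + 2^(-5)
= 0.5 + 0.25 + 0.0625 + 0.03125
= 0.8438
Since 0.8438 ≤ 1, prefix-free code exists


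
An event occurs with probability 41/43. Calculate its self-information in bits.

Information content I(x) = -log₂(p(x))
I = -log₂(41/43) = -log₂(0.9535)
I = 0.0687 bits


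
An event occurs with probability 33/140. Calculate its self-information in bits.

Information content I(x) = -log₂(p(x))
I = -log₂(33/140) = -log₂(0.2357)
I = 2.0849 bits


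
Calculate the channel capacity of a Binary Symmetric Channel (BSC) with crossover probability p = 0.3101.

For BSC with error probability p:
C = 1 - H(p) where H(p) is binary entropy
H(0.3101) = -0.3101 × log₂(0.3101) - 0.6899 × log₂(0.6899)
H(p) = 0.8933
C = 1 - 0.8933 = 0.1067 bits/use


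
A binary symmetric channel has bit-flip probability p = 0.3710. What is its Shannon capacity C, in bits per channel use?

For BSC with error probability p:
C = 1 - H(p) where H(p) is binary entropy
H(0.3710) = -0.3710 × log₂(0.3710) - 0.6290 × log₂(0.6290)
H(p) = 0.9514
C = 1 - 0.9514 = 0.0486 bits/use


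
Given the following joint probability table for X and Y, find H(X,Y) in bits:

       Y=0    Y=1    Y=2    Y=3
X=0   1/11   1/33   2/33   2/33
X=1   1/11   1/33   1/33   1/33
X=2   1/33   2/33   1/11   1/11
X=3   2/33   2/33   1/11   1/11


H(X,Y) = -Σ p(x,y) log₂ p(x,y)
  p(0,0)=1/11: -0.0909 × log₂(0.0909) = 0.3145
  p(0,1)=1/33: -0.0303 × log₂(0.0303) = 0.1529
  p(0,2)=2/33: -0.0606 × log₂(0.0606) = 0.2451
  p(0,3)=2/33: -0.0606 × log₂(0.0606) = 0.2451
  p(1,0)=1/11: -0.0909 × log₂(0.0909) = 0.3145
  p(1,1)=1/33: -0.0303 × log₂(0.0303) = 0.1529
  p(1,2)=1/33: -0.0303 × log₂(0.0303) = 0.1529
  p(1,3)=1/33: -0.0303 × log₂(0.0303) = 0.1529
  p(2,0)=1/33: -0.0303 × log₂(0.0303) = 0.1529
  p(2,1)=2/33: -0.0606 × log₂(0.0606) = 0.2451
  p(2,2)=1/11: -0.0909 × log₂(0.0909) = 0.3145
  p(2,3)=1/11: -0.0909 × log₂(0.0909) = 0.3145
  p(3,0)=2/33: -0.0606 × log₂(0.0606) = 0.2451
  p(3,1)=2/33: -0.0606 × log₂(0.0606) = 0.2451
  p(3,2)=1/11: -0.0909 × log₂(0.0909) = 0.3145
  p(3,3)=1/11: -0.0909 × log₂(0.0909) = 0.3145
H(X,Y) = 3.8768 bits


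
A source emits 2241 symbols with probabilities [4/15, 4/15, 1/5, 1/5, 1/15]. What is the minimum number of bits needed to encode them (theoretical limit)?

Entropy H = 2.2062 bits/symbol
Minimum bits = H × n = 2.2062 × 2241
= 4944.18 bits


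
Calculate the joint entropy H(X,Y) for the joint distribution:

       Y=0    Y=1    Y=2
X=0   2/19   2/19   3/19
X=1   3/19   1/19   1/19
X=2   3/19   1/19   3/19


H(X,Y) = -Σ p(x,y) log₂ p(x,y)
  p(0,0)=2/19: -0.1053 × log₂(0.1053) = 0.3419
  p(0,1)=2/19: -0.1053 × log₂(0.1053) = 0.3419
  p(0,2)=3/19: -0.1579 × log₂(0.1579) = 0.4205
  p(1,0)=3/19: -0.1579 × log₂(0.1579) = 0.4205
  p(1,1)=1/19: -0.0526 × log₂(0.0526) = 0.2236
  p(1,2)=1/19: -0.0526 × log₂(0.0526) = 0.2236
  p(2,0)=3/19: -0.1579 × log₂(0.1579) = 0.4205
  p(2,1)=1/19: -0.0526 × log₂(0.0526) = 0.2236
  p(2,2)=3/19: -0.1579 × log₂(0.1579) = 0.4205
H(X,Y) = 3.0364 bits


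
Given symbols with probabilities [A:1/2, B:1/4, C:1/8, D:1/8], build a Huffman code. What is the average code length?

Huffman tree construction:
Combine smallest probabilities repeatedly
Resulting codes:
  A: 0 (length 1)
  B: 10 (length 2)
  C: 110 (length 3)
  D: 111 (length 3)
Average length = Σ p(s) × length(s) = 1.7500 bits


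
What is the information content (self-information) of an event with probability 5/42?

Information content I(x) = -log₂(p(x))
I = -log₂(5/42) = -log₂(0.1190)
I = 3.0704 bits


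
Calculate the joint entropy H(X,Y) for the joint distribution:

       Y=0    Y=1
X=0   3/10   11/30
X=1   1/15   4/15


H(X,Y) = -Σ p(x,y) log₂ p(x,y)
  p(0,0)=3/10: -0.3000 × log₂(0.3000) = 0.5211
  p(0,1)=11/30: -0.3667 × log₂(0.3667) = 0.5307
  p(1,0)=1/15: -0.0667 × log₂(0.0667) = 0.2605
  p(1,1)=4/15: -0.2667 × log₂(0.2667) = 0.5085
H(X,Y) = 1.8208 bits


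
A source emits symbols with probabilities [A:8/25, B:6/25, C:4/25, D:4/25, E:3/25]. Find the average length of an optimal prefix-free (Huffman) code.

Huffman tree construction:
Combine smallest probabilities repeatedly
Resulting codes:
  A: 11 (length 2)
  B: 01 (length 2)
  C: 101 (length 3)
  D: 00 (length 2)
  E: 100 (length 3)
Average length = Σ p(s) × length(s) = 2.2800 bits


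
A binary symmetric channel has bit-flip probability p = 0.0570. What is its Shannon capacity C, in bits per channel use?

For BSC with error probability p:
C = 1 - H(p) where H(p) is binary entropy
H(0.0570) = -0.0570 × log₂(0.0570) - 0.9430 × log₂(0.9430)
H(p) = 0.3154
C = 1 - 0.3154 = 0.6846 bits/use


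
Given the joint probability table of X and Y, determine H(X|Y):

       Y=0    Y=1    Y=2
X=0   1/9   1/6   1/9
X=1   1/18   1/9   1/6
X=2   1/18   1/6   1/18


H(X|Y) = Σ_y p(y) H(X|Y=y)
  p(Y=0) = 2/9, H(X|Y=0) = 1.5000
  p(Y=1) = 4/9, H(X|Y=1) = 1.5613
  p(Y=2) = 1/3, H(X|Y=2) = 1.4591
H(X|Y) = 0.2222×1.5000 + 0.4444×1.5613 + 0.3333×1.4591 = 1.5136 bits


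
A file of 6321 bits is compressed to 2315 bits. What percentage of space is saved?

Space savings = (1 - Compressed/Original) × 100%
= (1 - 2315/6321) × 100%
= 63.38%


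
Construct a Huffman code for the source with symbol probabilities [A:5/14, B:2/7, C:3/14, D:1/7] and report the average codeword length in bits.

Huffman tree construction:
Combine smallest probabilities repeatedly
Resulting codes:
  A: 11 (length 2)
  B: 10 (length 2)
  C: 01 (length 2)
  D: 00 (length 2)
Average length = Σ p(s) × length(s) = 2.0000 bits


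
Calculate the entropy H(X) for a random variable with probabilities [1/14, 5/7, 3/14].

H(X) = -Σ p(x) log₂ p(x)
  -1/14 × log₂(1/14) = 0.2720
  -5/7 × log₂(5/7) = 0.3467
  -3/14 × log₂(3/14) = 0.4762
H(X) = 1.0949 bits


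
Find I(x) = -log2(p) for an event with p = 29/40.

Information content I(x) = -log₂(p(x))
I = -log₂(29/40) = -log₂(0.7250)
I = 0.4639 bits


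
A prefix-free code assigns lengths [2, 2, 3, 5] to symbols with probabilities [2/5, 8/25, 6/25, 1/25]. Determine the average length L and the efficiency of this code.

Average length L = Σ p_i × l_i = 2.3600 bits
Entropy H = 1.7347 bits
Efficiency η = H/L × 100% = 73.50%


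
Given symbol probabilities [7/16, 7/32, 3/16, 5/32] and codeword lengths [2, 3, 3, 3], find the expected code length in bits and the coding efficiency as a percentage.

Average length L = Σ p_i × l_i = 2.5625 bits
Entropy H = 1.8727 bits
Efficiency η = H/L × 100% = 73.08%


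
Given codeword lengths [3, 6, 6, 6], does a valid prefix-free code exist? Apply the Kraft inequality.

Kraft inequality: Σ 2^(-l_i) ≤ 1 for prefix-free code
Calculating: 2^(-3) + 2^(-6) + 2^(-6) + 2^(-6)
= 0.125 + 0.015625 + 0.015625 + 0.015625
= 0.1719
Since 0.1719 ≤ 1, prefix-free code exists


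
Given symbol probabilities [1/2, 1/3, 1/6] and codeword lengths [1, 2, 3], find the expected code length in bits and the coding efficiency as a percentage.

Average length L = Σ p_i × l_i = 1.6667 bits
Entropy H = 1.4591 bits
Efficiency η = H/L × 100% = 87.55%


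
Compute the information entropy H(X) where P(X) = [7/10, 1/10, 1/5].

H(X) = -Σ p(x) log₂ p(x)
  -7/10 × log₂(7/10) = 0.3602
  -1/10 × log₂(1/10) = 0.3322
  -1/5 × log₂(1/5) = 0.4644
H(X) = 1.1568 bits


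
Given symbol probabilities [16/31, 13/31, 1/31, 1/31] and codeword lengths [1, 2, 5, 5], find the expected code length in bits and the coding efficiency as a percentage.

Average length L = Σ p_i × l_i = 1.6774 bits
Entropy H = 1.3379 bits
Efficiency η = H/L × 100% = 79.76%


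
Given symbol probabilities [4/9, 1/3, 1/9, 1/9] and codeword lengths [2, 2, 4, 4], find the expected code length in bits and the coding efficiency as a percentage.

Average length L = Σ p_i × l_i = 2.4444 bits
Entropy H = 1.7527 bits
Efficiency η = H/L × 100% = 71.70%


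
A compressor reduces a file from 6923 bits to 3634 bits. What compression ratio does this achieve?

Compression ratio = Original / Compressed
= 6923 / 3634 = 1.91:1


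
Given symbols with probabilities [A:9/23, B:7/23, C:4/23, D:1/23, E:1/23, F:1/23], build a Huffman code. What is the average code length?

Huffman tree construction:
Combine smallest probabilities repeatedly
Resulting codes:
  A: 0 (length 1)
  B: 10 (length 2)
  C: 111 (length 3)
  D: 11010 (length 5)
  E: 11011 (length 5)
  F: 1100 (length 4)
Average length = Σ p(s) × length(s) = 2.1304 bits


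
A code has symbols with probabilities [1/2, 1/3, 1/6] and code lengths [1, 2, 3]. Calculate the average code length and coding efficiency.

Average length L = Σ p_i × l_i = 1.6667 bits
Entropy H = 1.4591 bits
Efficiency η = H/L × 100% = 87.55%


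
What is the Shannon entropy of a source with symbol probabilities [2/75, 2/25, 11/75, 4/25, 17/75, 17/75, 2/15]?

H(X) = -Σ p(x) log₂ p(x)
  -2/75 × log₂(2/75) = 0.1394
  -2/25 × log₂(2/25) = 0.2915
  -11/75 × log₂(11/75) = 0.4062
  -4/25 × log₂(4/25) = 0.4230
  -17/75 × log₂(17/75) = 0.4854
  -17/75 × log₂(17/75) = 0.4854
  -2/15 × log₂(2/15) = 0.3876
H(X) = 2.6185 bits


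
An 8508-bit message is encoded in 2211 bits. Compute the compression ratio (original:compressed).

Compression ratio = Original / Compressed
= 8508 / 2211 = 3.85:1


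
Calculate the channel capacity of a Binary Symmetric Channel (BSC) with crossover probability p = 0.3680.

For BSC with error probability p:
C = 1 - H(p) where H(p) is binary entropy
H(0.3680) = -0.3680 × log₂(0.3680) - 0.6320 × log₂(0.6320)
H(p) = 0.9491
C = 1 - 0.9491 = 0.0509 bits/use


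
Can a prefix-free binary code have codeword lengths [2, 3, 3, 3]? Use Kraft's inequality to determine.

Kraft inequality: Σ 2^(-l_i) ≤ 1 for prefix-free code
Calculating: 2^(-2) + 2^(-3) + 2^(-3) + 2^(-3)
= 0.25 + 0.125 + 0.125 + 0.125
= 0.6250
Since 0.6250 ≤ 1, prefix-free code exists


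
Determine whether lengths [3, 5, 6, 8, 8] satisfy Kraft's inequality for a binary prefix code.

Kraft inequality: Σ 2^(-l_i) ≤ 1 for prefix-free code
Calculating: 2^(-3) + 2^(-5) + 2^(-6) + 2^(-8) + 2^(-8)
= 0.125 + 0.03125 + 0.015625 + 0.00390625 + 0.00390625
= 0.1797
Since 0.1797 ≤ 1, prefix-free code exists


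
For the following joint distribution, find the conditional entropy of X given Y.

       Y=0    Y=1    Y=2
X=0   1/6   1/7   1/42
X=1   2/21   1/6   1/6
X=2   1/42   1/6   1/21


H(X|Y) = Σ_y p(y) H(X|Y=y)
  p(Y=0) = 2/7, H(X|Y=0) = 1.2807
  p(Y=1) = 10/21, H(X|Y=1) = 1.5813
  p(Y=2) = 5/21, H(X|Y=2) = 1.1568
H(X|Y) = 0.2857×1.2807 + 0.4762×1.5813 + 0.2381×1.1568 = 1.3943 bits


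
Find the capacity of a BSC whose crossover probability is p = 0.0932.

For BSC with error probability p:
C = 1 - H(p) where H(p) is binary entropy
H(0.0932) = -0.0932 × log₂(0.0932) - 0.9068 × log₂(0.9068)
H(p) = 0.4471
C = 1 - 0.4471 = 0.5529 bits/use


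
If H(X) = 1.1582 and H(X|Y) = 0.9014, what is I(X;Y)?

I(X;Y) = H(X) - H(X|Y)
I(X;Y) = 1.1582 - 0.9014 = 0.2568 bits


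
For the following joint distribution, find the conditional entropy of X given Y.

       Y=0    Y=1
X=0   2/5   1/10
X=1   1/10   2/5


H(X|Y) = Σ_y p(y) H(X|Y=y)
  p(Y=0) = 1/2, H(X|Y=0) = 0.7219
  p(Y=1) = 1/2, H(X|Y=1) = 0.7219
H(X|Y) = 0.5000×0.7219 + 0.5000×0.7219 = 0.7219 bits


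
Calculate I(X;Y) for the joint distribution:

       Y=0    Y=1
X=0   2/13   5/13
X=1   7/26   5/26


H(X) = 0.9957, H(Y) = 0.9829, H(X,Y) = 1.9127
I(X;Y) = H(X) + H(Y) - H(X,Y) = 0.0659 bits


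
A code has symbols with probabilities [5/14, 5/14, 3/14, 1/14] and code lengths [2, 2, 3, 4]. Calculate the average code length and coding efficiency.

Average length L = Σ p_i × l_i = 2.3571 bits
Entropy H = 1.8092 bits
Efficiency η = H/L × 100% = 76.75%


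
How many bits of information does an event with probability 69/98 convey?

Information content I(x) = -log₂(p(x))
I = -log₂(69/98) = -log₂(0.7041)
I = 0.5062 bits


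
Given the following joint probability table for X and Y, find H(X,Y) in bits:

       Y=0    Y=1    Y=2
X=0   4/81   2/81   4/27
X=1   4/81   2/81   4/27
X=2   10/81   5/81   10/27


H(X,Y) = -Σ p(x,y) log₂ p(x,y)
  p(0,0)=4/81: -0.0494 × log₂(0.0494) = 0.2143
  p(0,1)=2/81: -0.0247 × log₂(0.0247) = 0.1318
  p(0,2)=4/27: -0.1481 × log₂(0.1481) = 0.4081
  p(1,0)=4/81: -0.0494 × log₂(0.0494) = 0.2143
  p(1,1)=2/81: -0.0247 × log₂(0.0247) = 0.1318
  p(1,2)=4/27: -0.1481 × log₂(0.1481) = 0.4081
  p(2,0)=10/81: -0.1235 × log₂(0.1235) = 0.3726
  p(2,1)=5/81: -0.0617 × log₂(0.0617) = 0.2480
  p(2,2)=10/27: -0.3704 × log₂(0.3704) = 0.5307
H(X,Y) = 2.6599 bits


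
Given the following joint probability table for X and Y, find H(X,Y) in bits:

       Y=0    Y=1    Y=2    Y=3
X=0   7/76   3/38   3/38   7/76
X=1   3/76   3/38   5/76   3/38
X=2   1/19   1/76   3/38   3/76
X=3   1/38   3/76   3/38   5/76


H(X,Y) = -Σ p(x,y) log₂ p(x,y)
  p(0,0)=7/76: -0.0921 × log₂(0.0921) = 0.3169
  p(0,1)=3/38: -0.0789 × log₂(0.0789) = 0.2892
  p(0,2)=3/38: -0.0789 × log₂(0.0789) = 0.2892
  p(0,3)=7/76: -0.0921 × log₂(0.0921) = 0.3169
  p(1,0)=3/76: -0.0395 × log₂(0.0395) = 0.1841
  p(1,1)=3/38: -0.0789 × log₂(0.0789) = 0.2892
  p(1,2)=5/76: -0.0658 × log₂(0.0658) = 0.2583
  p(1,3)=3/38: -0.0789 × log₂(0.0789) = 0.2892
  p(2,0)=1/19: -0.0526 × log₂(0.0526) = 0.2236
  p(2,1)=1/76: -0.0132 × log₂(0.0132) = 0.0822
  p(2,2)=3/38: -0.0789 × log₂(0.0789) = 0.2892
  p(2,3)=3/76: -0.0395 × log₂(0.0395) = 0.1841
  p(3,0)=1/38: -0.0263 × log₂(0.0263) = 0.1381
  p(3,1)=3/76: -0.0395 × log₂(0.0395) = 0.1841
  p(3,2)=3/38: -0.0789 × log₂(0.0789) = 0.2892
  p(3,3)=5/76: -0.0658 × log₂(0.0658) = 0.2583
H(X,Y) = 3.8815 bits


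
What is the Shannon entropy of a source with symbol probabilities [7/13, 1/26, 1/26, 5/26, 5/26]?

H(X) = -Σ p(x) log₂ p(x)
  -7/13 × log₂(7/13) = 0.4809
  -1/26 × log₂(1/26) = 0.1808
  -1/26 × log₂(1/26) = 0.1808
  -5/26 × log₂(5/26) = 0.4574
  -5/26 × log₂(5/26) = 0.4574
H(X) = 1.7573 bits


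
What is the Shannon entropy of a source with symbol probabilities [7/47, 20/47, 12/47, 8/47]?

H(X) = -Σ p(x) log₂ p(x)
  -7/47 × log₂(7/47) = 0.4092
  -20/47 × log₂(20/47) = 0.5245
  -12/47 × log₂(12/47) = 0.5029
  -8/47 × log₂(8/47) = 0.4348
H(X) = 1.8714 bits


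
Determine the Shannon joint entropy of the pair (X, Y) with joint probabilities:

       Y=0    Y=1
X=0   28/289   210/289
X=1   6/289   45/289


H(X,Y) = -Σ p(x,y) log₂ p(x,y)
  p(0,0)=28/289: -0.0969 × log₂(0.0969) = 0.3263
  p(0,1)=210/289: -0.7266 × log₂(0.7266) = 0.3348
  p(1,0)=6/289: -0.0208 × log₂(0.0208) = 0.1161
  p(1,1)=45/289: -0.1557 × log₂(0.1557) = 0.4178
H(X,Y) = 1.1949 bits


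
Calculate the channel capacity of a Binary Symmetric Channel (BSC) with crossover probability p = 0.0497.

For BSC with error probability p:
C = 1 - H(p) where H(p) is binary entropy
H(0.0497) = -0.0497 × log₂(0.0497) - 0.9503 × log₂(0.9503)
H(p) = 0.2851
C = 1 - 0.2851 = 0.7149 bits/use


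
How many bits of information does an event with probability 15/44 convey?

Information content I(x) = -log₂(p(x))
I = -log₂(15/44) = -log₂(0.3409)
I = 1.5525 bits


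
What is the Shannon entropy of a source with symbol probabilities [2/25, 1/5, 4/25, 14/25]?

H(X) = -Σ p(x) log₂ p(x)
  -2/25 × log₂(2/25) = 0.2915
  -1/5 × log₂(1/5) = 0.4644
  -4/25 × log₂(4/25) = 0.4230
  -14/25 × log₂(14/25) = 0.4684
H(X) = 1.6474 bits


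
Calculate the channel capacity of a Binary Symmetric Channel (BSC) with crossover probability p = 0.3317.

For BSC with error probability p:
C = 1 - H(p) where H(p) is binary entropy
H(0.3317) = -0.3317 × log₂(0.3317) - 0.6683 × log₂(0.6683)
H(p) = 0.9167
C = 1 - 0.9167 = 0.0833 bits/use


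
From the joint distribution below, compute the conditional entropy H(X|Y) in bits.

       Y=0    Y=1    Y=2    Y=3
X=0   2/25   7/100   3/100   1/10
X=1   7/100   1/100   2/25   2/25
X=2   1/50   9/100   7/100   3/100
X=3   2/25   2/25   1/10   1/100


H(X|Y) = Σ_y p(y) H(X|Y=y)
  p(Y=0) = 1/4, H(X|Y=0) = 1.8578
  p(Y=1) = 1/4, H(X|Y=1) = 1.7566
  p(Y=2) = 7/25, H(X|Y=2) = 1.8922
  p(Y=3) = 11/50, H(X|Y=3) = 1.6424
H(X|Y) = 0.2500×1.8578 + 0.2500×1.7566 + 0.2800×1.8922 + 0.2200×1.6424 = 1.7947 bits


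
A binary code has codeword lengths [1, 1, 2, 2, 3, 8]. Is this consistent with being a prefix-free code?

Kraft inequality: Σ 2^(-l_i) ≤ 1 for prefix-free code
Calculating: 2^(-1) + 2^(-1) + 2^(-2) + 2^(-2) + 2^(-3) + 2^(-8)
= 0.5 + 0.5 + 0.25 + 0.25 + 0.125 + 0.00390625
= 1.6289
Since 1.6289 > 1, prefix-free code does not exist


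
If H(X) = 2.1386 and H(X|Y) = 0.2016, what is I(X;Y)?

I(X;Y) = H(X) - H(X|Y)
I(X;Y) = 2.1386 - 0.2016 = 1.937 bits


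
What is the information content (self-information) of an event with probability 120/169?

Information content I(x) = -log₂(p(x))
I = -log₂(120/169) = -log₂(0.7101)
I = 0.4940 bits


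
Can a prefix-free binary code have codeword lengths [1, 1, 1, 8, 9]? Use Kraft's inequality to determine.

Kraft inequality: Σ 2^(-l_i) ≤ 1 for prefix-free code
Calculating: 2^(-1) + 2^(-1) + 2^(-1) + 2^(-8) + 2^(-9)
= 0.5 + 0.5 + 0.5 + 0.00390625 + 0.001953125
= 1.5059
Since 1.5059 > 1, prefix-free code does not exist


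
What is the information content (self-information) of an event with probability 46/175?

Information content I(x) = -log₂(p(x))
I = -log₂(46/175) = -log₂(0.2629)
I = 1.9276 bits


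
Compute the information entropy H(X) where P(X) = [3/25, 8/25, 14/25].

H(X) = -Σ p(x) log₂ p(x)
  -3/25 × log₂(3/25) = 0.3671
  -8/25 × log₂(8/25) = 0.5260
  -14/25 × log₂(14/25) = 0.4684
H(X) = 1.3615 bits


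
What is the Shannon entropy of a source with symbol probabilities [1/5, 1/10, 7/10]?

H(X) = -Σ p(x) log₂ p(x)
  -1/5 × log₂(1/5) = 0.4644
  -1/10 × log₂(1/10) = 0.3322
  -7/10 × log₂(7/10) = 0.3602
H(X) = 1.1568 bits


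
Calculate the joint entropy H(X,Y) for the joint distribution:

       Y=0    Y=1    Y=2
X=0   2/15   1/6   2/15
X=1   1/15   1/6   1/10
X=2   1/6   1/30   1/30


H(X,Y) = -Σ p(x,y) log₂ p(x,y)
  p(0,0)=2/15: -0.1333 × log₂(0.1333) = 0.3876
  p(0,1)=1/6: -0.1667 × log₂(0.1667) = 0.4308
  p(0,2)=2/15: -0.1333 × log₂(0.1333) = 0.3876
  p(1,0)=1/15: -0.0667 × log₂(0.0667) = 0.2605
  p(1,1)=1/6: -0.1667 × log₂(0.1667) = 0.4308
  p(1,2)=1/10: -0.1000 × log₂(0.1000) = 0.3322
  p(2,0)=1/6: -0.1667 × log₂(0.1667) = 0.4308
  p(2,1)=1/30: -0.0333 × log₂(0.0333) = 0.1636
  p(2,2)=1/30: -0.0333 × log₂(0.0333) = 0.1636
H(X,Y) = 2.9874 bits


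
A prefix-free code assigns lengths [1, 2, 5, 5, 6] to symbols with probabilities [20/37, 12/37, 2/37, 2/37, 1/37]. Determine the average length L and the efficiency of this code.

Average length L = Σ p_i × l_i = 1.8919 bits
Entropy H = 1.6025 bits
Efficiency η = H/L × 100% = 84.70%


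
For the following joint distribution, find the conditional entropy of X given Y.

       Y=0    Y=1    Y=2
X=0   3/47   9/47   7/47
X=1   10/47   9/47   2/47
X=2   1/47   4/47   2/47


H(X|Y) = Σ_y p(y) H(X|Y=y)
  p(Y=0) = 14/47, H(X|Y=0) = 1.0949
  p(Y=1) = 22/47, H(X|Y=1) = 1.5022
  p(Y=2) = 11/47, H(X|Y=2) = 1.3093
H(X|Y) = 0.2979×1.0949 + 0.4681×1.5022 + 0.2340×1.3093 = 1.3357 bits


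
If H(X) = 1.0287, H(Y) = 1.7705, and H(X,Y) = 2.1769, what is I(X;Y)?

I(X;Y) = H(X) + H(Y) - H(X,Y)
I(X;Y) = 1.0287 + 1.7705 - 2.1769 = 0.6223 bits


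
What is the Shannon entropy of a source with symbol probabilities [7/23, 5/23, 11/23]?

H(X) = -Σ p(x) log₂ p(x)
  -7/23 × log₂(7/23) = 0.5223
  -5/23 × log₂(5/23) = 0.4786
  -11/23 × log₂(11/23) = 0.5089
H(X) = 1.5099 bits


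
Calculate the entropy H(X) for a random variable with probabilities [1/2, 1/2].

H(X) = -Σ p(x) log₂ p(x)
  -1/2 × log₂(1/2) = 0.5000
  -1/2 × log₂(1/2) = 0.5000
H(X) = 1.0000 bits


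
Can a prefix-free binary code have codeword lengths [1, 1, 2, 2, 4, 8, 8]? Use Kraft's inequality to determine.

Kraft inequality: Σ 2^(-l_i) ≤ 1 for prefix-free code
Calculating: 2^(-1) + 2^(-1) + 2^(-2) + 2^(-2) + 2^(-4) + 2^(-8) + 2^(-8)
= 0.5 + 0.5 + 0.25 + 0.25 + 0.0625 + 0.00390625 + 0.00390625
= 1.5703
Since 1.5703 > 1, prefix-free code does not exist


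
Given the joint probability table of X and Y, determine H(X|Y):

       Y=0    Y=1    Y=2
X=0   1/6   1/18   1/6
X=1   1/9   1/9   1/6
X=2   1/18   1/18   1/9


H(X|Y) = Σ_y p(y) H(X|Y=y)
  p(Y=0) = 1/3, H(X|Y=0) = 1.4591
  p(Y=1) = 2/9, H(X|Y=1) = 1.5000
  p(Y=2) = 4/9, H(X|Y=2) = 1.5613
H(X|Y) = 0.3333×1.4591 + 0.2222×1.5000 + 0.4444×1.5613 = 1.5136 bits


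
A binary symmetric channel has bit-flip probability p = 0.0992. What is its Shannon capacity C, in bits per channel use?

For BSC with error probability p:
C = 1 - H(p) where H(p) is binary entropy
H(0.0992) = -0.0992 × log₂(0.0992) - 0.9008 × log₂(0.9008)
H(p) = 0.4665
C = 1 - 0.4665 = 0.5335 bits/use


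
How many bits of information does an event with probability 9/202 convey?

Information content I(x) = -log₂(p(x))
I = -log₂(9/202) = -log₂(0.0446)
I = 4.4883 bits


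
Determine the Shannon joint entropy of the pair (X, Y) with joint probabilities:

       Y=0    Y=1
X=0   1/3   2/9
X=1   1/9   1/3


H(X,Y) = -Σ p(x,y) log₂ p(x,y)
  p(0,0)=1/3: -0.3333 × log₂(0.3333) = 0.5283
  p(0,1)=2/9: -0.2222 × log₂(0.2222) = 0.4822
  p(1,0)=1/9: -0.1111 × log₂(0.1111) = 0.3522
  p(1,1)=1/3: -0.3333 × log₂(0.3333) = 0.5283
H(X,Y) = 1.8911 bits


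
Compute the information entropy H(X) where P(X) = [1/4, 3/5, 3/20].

H(X) = -Σ p(x) log₂ p(x)
  -1/4 × log₂(1/4) = 0.5000
  -3/5 × log₂(3/5) = 0.4422
  -3/20 × log₂(3/20) = 0.4105
H(X) = 1.3527 bits


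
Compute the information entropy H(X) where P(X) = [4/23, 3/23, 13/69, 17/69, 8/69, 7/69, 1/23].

H(X) = -Σ p(x) log₂ p(x)
  -4/23 × log₂(4/23) = 0.4389
  -3/23 × log₂(3/23) = 0.3833
  -13/69 × log₂(13/69) = 0.4537
  -17/69 × log₂(17/69) = 0.4979
  -8/69 × log₂(8/69) = 0.3604
  -7/69 × log₂(7/69) = 0.3349
  -1/23 × log₂(1/23) = 0.1967
H(X) = 2.6658 bits


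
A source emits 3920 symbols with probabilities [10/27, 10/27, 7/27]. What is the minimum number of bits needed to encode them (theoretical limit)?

Entropy H = 1.5664 bits/symbol
Minimum bits = H × n = 1.5664 × 3920
= 6140.16 bits


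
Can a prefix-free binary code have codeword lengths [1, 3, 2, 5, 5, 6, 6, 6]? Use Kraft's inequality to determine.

Kraft inequality: Σ 2^(-l_i) ≤ 1 for prefix-free code
Calculating: 2^(-1) + 2^(-3) + 2^(-2) + 2^(-5) + 2^(-5) + 2^(-6) + 2^(-6) + 2^(-6)
= 0.5 + 0.125 + 0.25 + 0.03125 + 0.03125 + 0.015625 + 0.015625 + 0.015625
= 0.9844
Since 0.9844 ≤ 1, prefix-free code exists


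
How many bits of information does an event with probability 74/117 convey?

Information content I(x) = -log₂(p(x))
I = -log₂(74/117) = -log₂(0.6325)
I = 0.6609 bits


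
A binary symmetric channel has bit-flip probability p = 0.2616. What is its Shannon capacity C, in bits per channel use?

For BSC with error probability p:
C = 1 - H(p) where H(p) is binary entropy
H(0.2616) = -0.2616 × log₂(0.2616) - 0.7384 × log₂(0.7384)
H(p) = 0.8292
C = 1 - 0.8292 = 0.1708 bits/use


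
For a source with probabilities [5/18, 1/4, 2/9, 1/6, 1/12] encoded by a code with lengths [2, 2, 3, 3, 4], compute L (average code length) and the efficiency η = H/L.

Average length L = Σ p_i × l_i = 2.5556 bits
Entropy H = 2.2251 bits
Efficiency η = H/L × 100% = 87.07%


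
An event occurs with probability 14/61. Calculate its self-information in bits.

Information content I(x) = -log₂(p(x))
I = -log₂(14/61) = -log₂(0.2295)
I = 2.1234 bits


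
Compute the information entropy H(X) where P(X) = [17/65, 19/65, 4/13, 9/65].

H(X) = -Σ p(x) log₂ p(x)
  -17/65 × log₂(17/65) = 0.5061
  -19/65 × log₂(19/65) = 0.5187
  -4/13 × log₂(4/13) = 0.5232
  -9/65 × log₂(9/65) = 0.3950
H(X) = 1.9429 bits


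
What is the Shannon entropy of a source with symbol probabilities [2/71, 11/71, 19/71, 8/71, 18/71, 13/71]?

H(X) = -Σ p(x) log₂ p(x)
  -2/71 × log₂(2/71) = 0.1451
  -11/71 × log₂(11/71) = 0.4168
  -19/71 × log₂(19/71) = 0.5089
  -8/71 × log₂(8/71) = 0.3549
  -18/71 × log₂(18/71) = 0.5019
  -13/71 × log₂(13/71) = 0.4485
H(X) = 2.3761 bits


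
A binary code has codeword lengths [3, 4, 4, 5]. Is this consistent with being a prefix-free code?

Kraft inequality: Σ 2^(-l_i) ≤ 1 for prefix-free code
Calculating: 2^(-3) + 2^(-4) + 2^(-4) + 2^(-5)
= 0.125 + 0.0625 + 0.0625 + 0.03125
= 0.2812
Since 0.2812 ≤ 1, prefix-free code exists


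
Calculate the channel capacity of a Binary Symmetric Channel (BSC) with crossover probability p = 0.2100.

For BSC with error probability p:
C = 1 - H(p) where H(p) is binary entropy
H(0.2100) = -0.2100 × log₂(0.2100) - 0.7900 × log₂(0.7900)
H(p) = 0.7415
C = 1 - 0.7415 = 0.2585 bits/use


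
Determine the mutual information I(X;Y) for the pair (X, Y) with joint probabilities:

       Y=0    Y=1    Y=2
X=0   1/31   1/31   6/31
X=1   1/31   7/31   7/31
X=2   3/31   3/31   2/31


H(X) = 1.5154, H(Y) = 1.4617, H(X,Y) = 2.8148
I(X;Y) = H(X) + H(Y) - H(X,Y) = 0.1623 bits


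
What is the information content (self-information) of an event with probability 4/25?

Information content I(x) = -log₂(p(x))
I = -log₂(4/25) = -log₂(0.1600)
I = 2.6439 bits


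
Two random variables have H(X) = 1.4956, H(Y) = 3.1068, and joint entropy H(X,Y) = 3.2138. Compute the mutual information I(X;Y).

I(X;Y) = H(X) + H(Y) - H(X,Y)
I(X;Y) = 1.4956 + 3.1068 - 3.2138 = 1.3886 bits


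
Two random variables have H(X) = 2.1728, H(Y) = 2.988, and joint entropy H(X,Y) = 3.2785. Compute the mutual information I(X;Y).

I(X;Y) = H(X) + H(Y) - H(X,Y)
I(X;Y) = 2.1728 + 2.988 - 3.2785 = 1.8823 bits


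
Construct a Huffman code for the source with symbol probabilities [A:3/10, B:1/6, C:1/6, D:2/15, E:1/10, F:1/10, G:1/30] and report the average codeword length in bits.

Huffman tree construction:
Combine smallest probabilities repeatedly
Resulting codes:
  A: 10 (length 2)
  B: 111 (length 3)
  C: 00 (length 2)
  D: 011 (length 3)
  E: 1101 (length 4)
  F: 010 (length 3)
  G: 1100 (length 4)
Average length = Σ p(s) × length(s) = 2.6667 bits


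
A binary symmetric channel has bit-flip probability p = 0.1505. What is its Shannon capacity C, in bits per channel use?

For BSC with error probability p:
C = 1 - H(p) where H(p) is binary entropy
H(0.1505) = -0.1505 × log₂(0.1505) - 0.8495 × log₂(0.8495)
H(p) = 0.6111
C = 1 - 0.6111 = 0.3889 bits/use


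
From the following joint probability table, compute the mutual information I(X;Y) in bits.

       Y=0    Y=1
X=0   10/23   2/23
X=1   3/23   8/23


H(X) = 0.9986, H(Y) = 0.9877, H(X,Y) = 1.7421
I(X;Y) = H(X) + H(Y) - H(X,Y) = 0.2443 bits


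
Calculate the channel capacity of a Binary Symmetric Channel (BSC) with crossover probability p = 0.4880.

For BSC with error probability p:
C = 1 - H(p) where H(p) is binary entropy
H(0.4880) = -0.4880 × log₂(0.4880) - 0.5120 × log₂(0.5120)
H(p) = 0.9996
C = 1 - 0.9996 = 0.0004 bits/use


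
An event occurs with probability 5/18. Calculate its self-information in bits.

Information content I(x) = -log₂(p(x))
I = -log₂(5/18) = -log₂(0.2778)
I = 1.8480 bits


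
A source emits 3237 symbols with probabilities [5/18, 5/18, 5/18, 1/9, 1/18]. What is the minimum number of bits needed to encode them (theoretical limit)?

Entropy H = 2.1239 bits/symbol
Minimum bits = H × n = 2.1239 × 3237
= 6874.98 bits


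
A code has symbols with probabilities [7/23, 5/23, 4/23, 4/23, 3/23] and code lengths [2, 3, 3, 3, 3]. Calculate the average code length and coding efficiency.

Average length L = Σ p_i × l_i = 2.6957 bits
Entropy H = 2.2620 bits
Efficiency η = H/L × 100% = 83.91%


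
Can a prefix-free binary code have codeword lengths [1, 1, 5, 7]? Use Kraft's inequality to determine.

Kraft inequality: Σ 2^(-l_i) ≤ 1 for prefix-free code
Calculating: 2^(-1) + 2^(-1) + 2^(-5) + 2^(-7)
= 0.5 + 0.5 + 0.03125 + 0.0078125
= 1.0391
Since 1.0391 > 1, prefix-free code does not exist


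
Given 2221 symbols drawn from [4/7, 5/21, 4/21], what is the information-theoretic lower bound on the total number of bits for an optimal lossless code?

Entropy H = 1.4100 bits/symbol
Minimum bits = H × n = 1.4100 × 2221
= 3131.55 bits


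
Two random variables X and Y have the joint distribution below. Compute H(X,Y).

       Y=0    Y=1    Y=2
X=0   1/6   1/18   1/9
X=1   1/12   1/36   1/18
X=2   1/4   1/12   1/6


H(X,Y) = -Σ p(x,y) log₂ p(x,y)
  p(0,0)=1/6: -0.1667 × log₂(0.1667) = 0.4308
  p(0,1)=1/18: -0.0556 × log₂(0.0556) = 0.2317
  p(0,2)=1/9: -0.1111 × log₂(0.1111) = 0.3522
  p(1,0)=1/12: -0.0833 × log₂(0.0833) = 0.2987
  p(1,1)=1/36: -0.0278 × log₂(0.0278) = 0.1436
  p(1,2)=1/18: -0.0556 × log₂(0.0556) = 0.2317
  p(2,0)=1/4: -0.2500 × log₂(0.2500) = 0.5000
  p(2,1)=1/12: -0.0833 × log₂(0.0833) = 0.2987
  p(2,2)=1/6: -0.1667 × log₂(0.1667) = 0.4308
H(X,Y) = 2.9183 bits


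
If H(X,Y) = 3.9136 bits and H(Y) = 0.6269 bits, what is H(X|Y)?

Chain rule: H(X,Y) = H(X|Y) + H(Y)
H(X|Y) = H(X,Y) - H(Y) = 3.9136 - 0.6269 = 3.2867 bits


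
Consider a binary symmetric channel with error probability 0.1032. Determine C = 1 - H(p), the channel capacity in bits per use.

For BSC with error probability p:
C = 1 - H(p) where H(p) is binary entropy
H(0.1032) = -0.1032 × log₂(0.1032) - 0.8968 × log₂(0.8968)
H(p) = 0.4791
C = 1 - 0.4791 = 0.5209 bits/use


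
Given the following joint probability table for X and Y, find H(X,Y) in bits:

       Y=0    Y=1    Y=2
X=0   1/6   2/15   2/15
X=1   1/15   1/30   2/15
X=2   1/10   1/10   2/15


H(X,Y) = -Σ p(x,y) log₂ p(x,y)
  p(0,0)=1/6: -0.1667 × log₂(0.1667) = 0.4308
  p(0,1)=2/15: -0.1333 × log₂(0.1333) = 0.3876
  p(0,2)=2/15: -0.1333 × log₂(0.1333) = 0.3876
  p(1,0)=1/15: -0.0667 × log₂(0.0667) = 0.2605
  p(1,1)=1/30: -0.0333 × log₂(0.0333) = 0.1636
  p(1,2)=2/15: -0.1333 × log₂(0.1333) = 0.3876
  p(2,0)=1/10: -0.1000 × log₂(0.1000) = 0.3322
  p(2,1)=1/10: -0.1000 × log₂(0.1000) = 0.3322
  p(2,2)=2/15: -0.1333 × log₂(0.1333) = 0.3876
H(X,Y) = 3.0696 bits


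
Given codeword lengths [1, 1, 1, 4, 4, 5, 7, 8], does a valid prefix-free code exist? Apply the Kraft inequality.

Kraft inequality: Σ 2^(-l_i) ≤ 1 for prefix-free code
Calculating: 2^(-1) + 2^(-1) + 2^(-1) + 2^(-4) + 2^(-4) + 2^(-5) + 2^(-7) + 2^(-8)
= 0.5 + 0.5 + 0.5 + 0.0625 + 0.0625 + 0.03125 + 0.0078125 + 0.00390625
= 1.6680
Since 1.6680 > 1, prefix-free code does not exist
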